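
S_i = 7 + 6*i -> [7, 13, 19, 25, 31]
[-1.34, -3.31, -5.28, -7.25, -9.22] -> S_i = -1.34 + -1.97*i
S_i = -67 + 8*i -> [-67, -59, -51, -43, -35]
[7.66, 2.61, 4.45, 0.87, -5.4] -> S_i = Random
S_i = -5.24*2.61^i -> [-5.24, -13.68, -35.7, -93.17, -243.16]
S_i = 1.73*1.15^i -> [1.73, 1.99, 2.29, 2.63, 3.03]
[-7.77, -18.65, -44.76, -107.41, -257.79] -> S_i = -7.77*2.40^i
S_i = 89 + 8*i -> [89, 97, 105, 113, 121]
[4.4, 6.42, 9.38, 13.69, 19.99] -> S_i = 4.40*1.46^i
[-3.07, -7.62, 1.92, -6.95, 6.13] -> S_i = Random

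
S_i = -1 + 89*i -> [-1, 88, 177, 266, 355]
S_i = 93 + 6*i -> [93, 99, 105, 111, 117]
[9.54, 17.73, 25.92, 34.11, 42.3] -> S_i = 9.54 + 8.19*i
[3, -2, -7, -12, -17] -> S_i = 3 + -5*i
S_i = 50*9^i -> [50, 450, 4050, 36450, 328050]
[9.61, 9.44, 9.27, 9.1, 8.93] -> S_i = 9.61 + -0.17*i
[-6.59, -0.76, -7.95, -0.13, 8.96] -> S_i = Random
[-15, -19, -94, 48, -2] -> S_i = Random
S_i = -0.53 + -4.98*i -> [-0.53, -5.51, -10.49, -15.47, -20.45]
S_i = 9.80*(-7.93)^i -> [9.8, -77.71, 616.27, -4887.04, 38754.2]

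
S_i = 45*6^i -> [45, 270, 1620, 9720, 58320]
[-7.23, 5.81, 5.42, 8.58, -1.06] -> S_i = Random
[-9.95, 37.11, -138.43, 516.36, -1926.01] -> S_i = -9.95*(-3.73)^i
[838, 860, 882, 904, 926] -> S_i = 838 + 22*i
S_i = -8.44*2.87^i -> [-8.44, -24.22, -69.52, -199.52, -572.62]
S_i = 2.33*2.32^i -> [2.33, 5.41, 12.54, 29.1, 67.5]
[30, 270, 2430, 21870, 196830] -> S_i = 30*9^i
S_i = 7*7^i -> [7, 49, 343, 2401, 16807]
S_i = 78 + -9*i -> [78, 69, 60, 51, 42]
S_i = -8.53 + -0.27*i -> [-8.53, -8.8, -9.07, -9.34, -9.61]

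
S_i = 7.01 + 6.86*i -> [7.01, 13.87, 20.73, 27.59, 34.45]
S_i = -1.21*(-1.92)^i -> [-1.21, 2.32, -4.46, 8.56, -16.44]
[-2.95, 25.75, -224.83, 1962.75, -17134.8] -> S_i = -2.95*(-8.73)^i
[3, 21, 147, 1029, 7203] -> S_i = 3*7^i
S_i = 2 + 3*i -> [2, 5, 8, 11, 14]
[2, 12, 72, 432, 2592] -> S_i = 2*6^i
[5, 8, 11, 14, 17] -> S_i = 5 + 3*i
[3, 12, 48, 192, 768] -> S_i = 3*4^i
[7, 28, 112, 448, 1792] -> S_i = 7*4^i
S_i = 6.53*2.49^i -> [6.53, 16.26, 40.49, 100.81, 251.02]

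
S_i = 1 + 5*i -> [1, 6, 11, 16, 21]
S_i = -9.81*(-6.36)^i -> [-9.81, 62.39, -396.81, 2523.72, -16050.83]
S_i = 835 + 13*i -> [835, 848, 861, 874, 887]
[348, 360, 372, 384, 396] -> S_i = 348 + 12*i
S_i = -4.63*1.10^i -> [-4.63, -5.09, -5.6, -6.16, -6.78]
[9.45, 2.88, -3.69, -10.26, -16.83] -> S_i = 9.45 + -6.57*i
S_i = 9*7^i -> [9, 63, 441, 3087, 21609]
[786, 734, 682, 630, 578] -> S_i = 786 + -52*i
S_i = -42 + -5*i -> [-42, -47, -52, -57, -62]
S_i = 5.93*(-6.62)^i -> [5.93, -39.26, 259.88, -1720.4, 11389.03]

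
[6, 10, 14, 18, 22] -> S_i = 6 + 4*i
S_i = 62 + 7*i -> [62, 69, 76, 83, 90]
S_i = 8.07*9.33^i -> [8.07, 75.29, 702.48, 6554.18, 61150.51]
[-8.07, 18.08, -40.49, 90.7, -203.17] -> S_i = -8.07*(-2.24)^i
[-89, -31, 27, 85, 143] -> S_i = -89 + 58*i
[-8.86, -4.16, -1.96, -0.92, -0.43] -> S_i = -8.86*0.47^i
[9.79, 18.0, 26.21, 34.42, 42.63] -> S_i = 9.79 + 8.21*i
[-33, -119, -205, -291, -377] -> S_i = -33 + -86*i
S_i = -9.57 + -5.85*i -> [-9.57, -15.42, -21.27, -27.12, -32.97]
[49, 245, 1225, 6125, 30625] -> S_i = 49*5^i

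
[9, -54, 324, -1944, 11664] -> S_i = 9*-6^i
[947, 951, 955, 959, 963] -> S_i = 947 + 4*i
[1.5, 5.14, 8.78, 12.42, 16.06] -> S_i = 1.50 + 3.64*i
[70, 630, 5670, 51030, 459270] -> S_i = 70*9^i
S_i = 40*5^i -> [40, 200, 1000, 5000, 25000]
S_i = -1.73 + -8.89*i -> [-1.73, -10.62, -19.51, -28.4, -37.29]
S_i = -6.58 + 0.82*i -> [-6.58, -5.76, -4.94, -4.12, -3.3]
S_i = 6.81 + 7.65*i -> [6.81, 14.46, 22.11, 29.76, 37.41]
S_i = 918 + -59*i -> [918, 859, 800, 741, 682]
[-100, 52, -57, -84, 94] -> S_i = Random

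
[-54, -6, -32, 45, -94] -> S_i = Random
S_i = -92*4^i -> [-92, -368, -1472, -5888, -23552]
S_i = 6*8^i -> [6, 48, 384, 3072, 24576]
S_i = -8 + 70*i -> [-8, 62, 132, 202, 272]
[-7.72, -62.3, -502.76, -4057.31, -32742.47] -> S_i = -7.72*8.07^i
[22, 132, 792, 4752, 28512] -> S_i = 22*6^i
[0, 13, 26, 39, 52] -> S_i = 0 + 13*i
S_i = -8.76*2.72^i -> [-8.76, -23.83, -64.81, -176.28, -479.49]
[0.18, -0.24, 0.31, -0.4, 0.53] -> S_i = 0.18*(-1.31)^i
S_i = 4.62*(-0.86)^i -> [4.62, -3.97, 3.42, -2.94, 2.53]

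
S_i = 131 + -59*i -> [131, 72, 13, -46, -105]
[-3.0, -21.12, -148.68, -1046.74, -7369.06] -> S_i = -3.00*7.04^i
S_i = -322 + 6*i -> [-322, -316, -310, -304, -298]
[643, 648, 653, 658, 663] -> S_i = 643 + 5*i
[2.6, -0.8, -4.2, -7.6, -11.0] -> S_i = 2.60 + -3.40*i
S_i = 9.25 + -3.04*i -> [9.25, 6.21, 3.17, 0.13, -2.91]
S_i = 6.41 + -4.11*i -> [6.41, 2.3, -1.81, -5.92, -10.03]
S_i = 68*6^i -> [68, 408, 2448, 14688, 88128]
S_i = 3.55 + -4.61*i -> [3.55, -1.06, -5.67, -10.28, -14.89]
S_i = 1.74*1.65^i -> [1.74, 2.87, 4.74, 7.82, 12.9]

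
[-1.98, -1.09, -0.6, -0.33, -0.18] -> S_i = -1.98*0.55^i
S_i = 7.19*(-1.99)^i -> [7.19, -14.31, 28.47, -56.66, 112.76]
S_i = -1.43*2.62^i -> [-1.43, -3.75, -9.82, -25.72, -67.38]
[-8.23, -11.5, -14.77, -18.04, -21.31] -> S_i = -8.23 + -3.27*i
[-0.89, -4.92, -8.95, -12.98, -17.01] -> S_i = -0.89 + -4.03*i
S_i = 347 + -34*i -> [347, 313, 279, 245, 211]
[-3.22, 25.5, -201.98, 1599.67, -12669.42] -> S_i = -3.22*(-7.92)^i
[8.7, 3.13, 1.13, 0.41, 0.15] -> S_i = 8.70*0.36^i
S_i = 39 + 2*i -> [39, 41, 43, 45, 47]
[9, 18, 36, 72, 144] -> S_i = 9*2^i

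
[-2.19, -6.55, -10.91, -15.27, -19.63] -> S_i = -2.19 + -4.36*i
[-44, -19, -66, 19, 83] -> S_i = Random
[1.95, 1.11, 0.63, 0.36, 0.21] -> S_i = 1.95*0.57^i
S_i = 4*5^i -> [4, 20, 100, 500, 2500]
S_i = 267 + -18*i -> [267, 249, 231, 213, 195]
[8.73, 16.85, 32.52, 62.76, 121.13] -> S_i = 8.73*1.93^i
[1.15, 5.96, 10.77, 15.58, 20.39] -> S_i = 1.15 + 4.81*i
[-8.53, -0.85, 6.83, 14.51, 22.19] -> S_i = -8.53 + 7.68*i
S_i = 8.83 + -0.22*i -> [8.83, 8.61, 8.39, 8.17, 7.95]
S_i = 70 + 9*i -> [70, 79, 88, 97, 106]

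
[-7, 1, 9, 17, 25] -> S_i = -7 + 8*i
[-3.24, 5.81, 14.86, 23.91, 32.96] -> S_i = -3.24 + 9.05*i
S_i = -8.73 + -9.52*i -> [-8.73, -18.25, -27.77, -37.29, -46.81]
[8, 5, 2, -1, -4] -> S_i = 8 + -3*i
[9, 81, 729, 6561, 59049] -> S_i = 9*9^i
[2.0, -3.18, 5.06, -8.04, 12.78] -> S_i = 2.00*(-1.59)^i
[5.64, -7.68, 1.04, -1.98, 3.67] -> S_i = Random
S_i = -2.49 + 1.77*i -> [-2.49, -0.72, 1.05, 2.82, 4.59]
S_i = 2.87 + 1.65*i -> [2.87, 4.52, 6.17, 7.82, 9.47]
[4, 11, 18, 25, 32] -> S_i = 4 + 7*i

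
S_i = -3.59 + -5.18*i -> [-3.59, -8.77, -13.95, -19.13, -24.31]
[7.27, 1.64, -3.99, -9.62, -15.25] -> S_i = 7.27 + -5.63*i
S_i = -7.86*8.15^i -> [-7.86, -64.06, -522.08, -4254.96, -34677.92]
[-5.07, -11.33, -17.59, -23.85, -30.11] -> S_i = -5.07 + -6.26*i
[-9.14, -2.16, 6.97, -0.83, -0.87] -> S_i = Random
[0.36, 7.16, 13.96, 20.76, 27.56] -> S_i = 0.36 + 6.80*i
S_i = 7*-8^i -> [7, -56, 448, -3584, 28672]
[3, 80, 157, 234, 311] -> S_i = 3 + 77*i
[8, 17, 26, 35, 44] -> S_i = 8 + 9*i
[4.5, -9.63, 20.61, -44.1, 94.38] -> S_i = 4.50*(-2.14)^i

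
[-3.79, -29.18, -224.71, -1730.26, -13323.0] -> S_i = -3.79*7.70^i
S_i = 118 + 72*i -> [118, 190, 262, 334, 406]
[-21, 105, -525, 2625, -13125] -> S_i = -21*-5^i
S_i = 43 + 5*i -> [43, 48, 53, 58, 63]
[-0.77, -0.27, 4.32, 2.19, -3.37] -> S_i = Random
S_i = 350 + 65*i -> [350, 415, 480, 545, 610]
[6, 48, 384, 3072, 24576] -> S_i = 6*8^i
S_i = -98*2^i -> [-98, -196, -392, -784, -1568]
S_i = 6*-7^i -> [6, -42, 294, -2058, 14406]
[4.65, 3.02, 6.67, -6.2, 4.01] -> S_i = Random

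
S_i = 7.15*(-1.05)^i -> [7.15, -7.51, 7.88, -8.28, 8.69]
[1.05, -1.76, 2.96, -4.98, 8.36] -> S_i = 1.05*(-1.68)^i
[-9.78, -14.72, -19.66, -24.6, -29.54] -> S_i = -9.78 + -4.94*i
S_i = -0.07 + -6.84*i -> [-0.07, -6.91, -13.75, -20.59, -27.43]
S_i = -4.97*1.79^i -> [-4.97, -8.9, -15.92, -28.5, -51.02]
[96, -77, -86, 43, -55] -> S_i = Random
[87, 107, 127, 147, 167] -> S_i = 87 + 20*i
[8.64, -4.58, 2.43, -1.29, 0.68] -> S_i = 8.64*(-0.53)^i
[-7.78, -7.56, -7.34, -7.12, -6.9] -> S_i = -7.78 + 0.22*i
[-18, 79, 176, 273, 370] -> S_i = -18 + 97*i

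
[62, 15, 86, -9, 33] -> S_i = Random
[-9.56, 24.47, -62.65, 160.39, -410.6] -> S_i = -9.56*(-2.56)^i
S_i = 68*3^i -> [68, 204, 612, 1836, 5508]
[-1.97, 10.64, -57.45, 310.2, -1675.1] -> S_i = -1.97*(-5.40)^i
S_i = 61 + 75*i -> [61, 136, 211, 286, 361]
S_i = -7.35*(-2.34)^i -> [-7.35, 17.2, -40.25, 94.17, -220.37]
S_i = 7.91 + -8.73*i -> [7.91, -0.82, -9.55, -18.28, -27.01]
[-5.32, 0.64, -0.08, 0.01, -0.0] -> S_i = -5.32*(-0.12)^i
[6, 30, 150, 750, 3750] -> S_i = 6*5^i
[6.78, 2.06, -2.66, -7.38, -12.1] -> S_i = 6.78 + -4.72*i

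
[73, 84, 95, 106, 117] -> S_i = 73 + 11*i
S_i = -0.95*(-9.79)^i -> [-0.95, 9.3, -91.05, 891.4, -8726.79]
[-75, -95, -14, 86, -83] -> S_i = Random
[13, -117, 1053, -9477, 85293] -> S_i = 13*-9^i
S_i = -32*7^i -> [-32, -224, -1568, -10976, -76832]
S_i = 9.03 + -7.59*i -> [9.03, 1.44, -6.15, -13.74, -21.33]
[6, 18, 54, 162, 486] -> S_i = 6*3^i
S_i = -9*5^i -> [-9, -45, -225, -1125, -5625]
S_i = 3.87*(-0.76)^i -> [3.87, -2.94, 2.24, -1.7, 1.29]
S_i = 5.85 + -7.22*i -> [5.85, -1.37, -8.59, -15.81, -23.03]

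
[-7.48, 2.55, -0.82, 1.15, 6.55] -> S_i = Random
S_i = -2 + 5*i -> [-2, 3, 8, 13, 18]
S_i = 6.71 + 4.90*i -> [6.71, 11.61, 16.51, 21.41, 26.31]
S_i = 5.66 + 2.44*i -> [5.66, 8.1, 10.54, 12.98, 15.42]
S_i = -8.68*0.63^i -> [-8.68, -5.47, -3.45, -2.17, -1.37]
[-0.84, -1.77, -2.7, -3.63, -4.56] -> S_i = -0.84 + -0.93*i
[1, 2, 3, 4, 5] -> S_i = 1 + 1*i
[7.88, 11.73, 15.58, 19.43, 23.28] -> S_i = 7.88 + 3.85*i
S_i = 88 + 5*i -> [88, 93, 98, 103, 108]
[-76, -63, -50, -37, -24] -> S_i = -76 + 13*i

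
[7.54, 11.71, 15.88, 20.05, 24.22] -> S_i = 7.54 + 4.17*i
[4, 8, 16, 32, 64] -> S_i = 4*2^i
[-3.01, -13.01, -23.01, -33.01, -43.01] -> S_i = -3.01 + -10.00*i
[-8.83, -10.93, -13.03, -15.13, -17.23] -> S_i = -8.83 + -2.10*i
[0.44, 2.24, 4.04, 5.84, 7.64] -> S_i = 0.44 + 1.80*i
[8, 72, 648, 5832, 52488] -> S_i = 8*9^i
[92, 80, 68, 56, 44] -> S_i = 92 + -12*i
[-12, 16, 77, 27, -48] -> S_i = Random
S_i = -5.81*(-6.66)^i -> [-5.81, 38.69, -257.71, 1716.32, -11430.71]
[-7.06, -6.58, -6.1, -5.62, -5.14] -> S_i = -7.06 + 0.48*i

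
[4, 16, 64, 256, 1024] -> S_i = 4*4^i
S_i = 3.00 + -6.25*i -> [3.0, -3.25, -9.5, -15.75, -22.0]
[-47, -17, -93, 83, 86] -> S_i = Random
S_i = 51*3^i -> [51, 153, 459, 1377, 4131]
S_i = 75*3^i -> [75, 225, 675, 2025, 6075]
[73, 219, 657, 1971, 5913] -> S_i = 73*3^i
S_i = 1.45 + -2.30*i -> [1.45, -0.85, -3.15, -5.45, -7.75]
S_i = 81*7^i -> [81, 567, 3969, 27783, 194481]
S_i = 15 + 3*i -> [15, 18, 21, 24, 27]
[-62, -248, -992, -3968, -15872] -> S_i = -62*4^i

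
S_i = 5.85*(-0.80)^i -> [5.85, -4.68, 3.74, -3.0, 2.4]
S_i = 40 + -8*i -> [40, 32, 24, 16, 8]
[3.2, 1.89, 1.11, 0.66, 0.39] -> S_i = 3.20*0.59^i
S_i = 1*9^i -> [1, 9, 81, 729, 6561]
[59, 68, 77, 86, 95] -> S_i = 59 + 9*i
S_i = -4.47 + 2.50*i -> [-4.47, -1.97, 0.53, 3.03, 5.53]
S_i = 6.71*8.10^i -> [6.71, 54.35, 440.24, 3565.97, 28884.35]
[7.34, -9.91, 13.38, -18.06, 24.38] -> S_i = 7.34*(-1.35)^i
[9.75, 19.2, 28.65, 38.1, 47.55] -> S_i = 9.75 + 9.45*i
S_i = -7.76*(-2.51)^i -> [-7.76, 19.48, -48.89, 122.71, -308.0]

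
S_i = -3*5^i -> [-3, -15, -75, -375, -1875]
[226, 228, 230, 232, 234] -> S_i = 226 + 2*i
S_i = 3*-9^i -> [3, -27, 243, -2187, 19683]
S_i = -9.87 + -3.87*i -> [-9.87, -13.74, -17.61, -21.48, -25.35]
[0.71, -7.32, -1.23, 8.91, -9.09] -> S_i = Random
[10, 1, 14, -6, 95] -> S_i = Random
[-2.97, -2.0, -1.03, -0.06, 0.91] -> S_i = -2.97 + 0.97*i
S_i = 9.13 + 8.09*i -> [9.13, 17.22, 25.31, 33.4, 41.49]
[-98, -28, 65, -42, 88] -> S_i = Random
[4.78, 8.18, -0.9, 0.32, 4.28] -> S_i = Random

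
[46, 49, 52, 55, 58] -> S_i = 46 + 3*i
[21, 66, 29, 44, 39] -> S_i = Random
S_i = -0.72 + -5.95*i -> [-0.72, -6.67, -12.62, -18.57, -24.52]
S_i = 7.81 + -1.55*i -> [7.81, 6.26, 4.71, 3.16, 1.61]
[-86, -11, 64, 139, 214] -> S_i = -86 + 75*i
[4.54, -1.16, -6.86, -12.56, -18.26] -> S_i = 4.54 + -5.70*i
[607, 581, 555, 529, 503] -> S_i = 607 + -26*i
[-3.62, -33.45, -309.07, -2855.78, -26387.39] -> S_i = -3.62*9.24^i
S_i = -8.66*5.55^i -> [-8.66, -48.06, -266.75, -1480.46, -8216.56]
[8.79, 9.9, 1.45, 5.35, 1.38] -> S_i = Random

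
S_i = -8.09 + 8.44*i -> [-8.09, 0.35, 8.79, 17.23, 25.67]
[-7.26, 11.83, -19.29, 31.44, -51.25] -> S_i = -7.26*(-1.63)^i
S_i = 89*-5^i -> [89, -445, 2225, -11125, 55625]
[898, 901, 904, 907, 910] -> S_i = 898 + 3*i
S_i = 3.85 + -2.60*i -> [3.85, 1.25, -1.35, -3.95, -6.55]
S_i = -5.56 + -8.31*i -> [-5.56, -13.87, -22.18, -30.49, -38.8]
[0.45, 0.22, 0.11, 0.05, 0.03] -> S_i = 0.45*0.49^i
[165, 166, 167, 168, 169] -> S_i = 165 + 1*i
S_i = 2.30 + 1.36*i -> [2.3, 3.66, 5.02, 6.38, 7.74]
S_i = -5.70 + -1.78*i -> [-5.7, -7.48, -9.26, -11.04, -12.82]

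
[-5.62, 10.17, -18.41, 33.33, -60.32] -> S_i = -5.62*(-1.81)^i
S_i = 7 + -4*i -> [7, 3, -1, -5, -9]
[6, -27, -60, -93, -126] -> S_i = 6 + -33*i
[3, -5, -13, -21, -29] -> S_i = 3 + -8*i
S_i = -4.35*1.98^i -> [-4.35, -8.61, -17.05, -33.77, -66.86]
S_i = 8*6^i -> [8, 48, 288, 1728, 10368]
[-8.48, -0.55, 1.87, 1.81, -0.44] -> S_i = Random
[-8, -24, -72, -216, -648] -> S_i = -8*3^i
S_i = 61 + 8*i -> [61, 69, 77, 85, 93]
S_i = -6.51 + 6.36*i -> [-6.51, -0.15, 6.21, 12.57, 18.93]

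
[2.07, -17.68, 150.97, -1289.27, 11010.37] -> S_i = 2.07*(-8.54)^i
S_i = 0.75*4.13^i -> [0.75, 3.1, 12.79, 52.83, 218.2]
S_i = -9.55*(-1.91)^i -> [-9.55, 18.24, -34.84, 66.54, -127.1]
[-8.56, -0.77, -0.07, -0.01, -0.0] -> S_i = -8.56*0.09^i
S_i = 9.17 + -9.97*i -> [9.17, -0.8, -10.77, -20.74, -30.71]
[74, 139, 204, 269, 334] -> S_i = 74 + 65*i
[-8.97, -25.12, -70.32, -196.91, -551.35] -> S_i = -8.97*2.80^i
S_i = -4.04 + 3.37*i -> [-4.04, -0.67, 2.7, 6.07, 9.44]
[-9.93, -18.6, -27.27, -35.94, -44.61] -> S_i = -9.93 + -8.67*i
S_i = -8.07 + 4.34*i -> [-8.07, -3.73, 0.61, 4.95, 9.29]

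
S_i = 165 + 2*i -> [165, 167, 169, 171, 173]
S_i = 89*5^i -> [89, 445, 2225, 11125, 55625]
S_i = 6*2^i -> [6, 12, 24, 48, 96]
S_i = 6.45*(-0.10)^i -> [6.45, -0.64, 0.06, -0.01, 0.0]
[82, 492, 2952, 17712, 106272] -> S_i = 82*6^i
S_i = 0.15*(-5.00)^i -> [0.15, -0.75, 3.75, -18.75, 93.75]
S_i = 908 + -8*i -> [908, 900, 892, 884, 876]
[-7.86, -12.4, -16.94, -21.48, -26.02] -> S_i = -7.86 + -4.54*i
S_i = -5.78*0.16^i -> [-5.78, -0.92, -0.15, -0.02, -0.0]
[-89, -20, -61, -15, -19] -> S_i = Random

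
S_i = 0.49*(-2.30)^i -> [0.49, -1.13, 2.59, -5.96, 13.71]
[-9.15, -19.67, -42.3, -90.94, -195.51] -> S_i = -9.15*2.15^i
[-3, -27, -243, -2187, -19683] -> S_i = -3*9^i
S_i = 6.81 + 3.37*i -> [6.81, 10.18, 13.55, 16.92, 20.29]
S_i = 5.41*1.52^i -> [5.41, 8.22, 12.5, 19.0, 28.88]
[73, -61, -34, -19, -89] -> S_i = Random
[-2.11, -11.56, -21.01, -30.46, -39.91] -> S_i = -2.11 + -9.45*i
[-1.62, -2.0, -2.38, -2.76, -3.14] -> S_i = -1.62 + -0.38*i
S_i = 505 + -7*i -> [505, 498, 491, 484, 477]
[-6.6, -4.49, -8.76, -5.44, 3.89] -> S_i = Random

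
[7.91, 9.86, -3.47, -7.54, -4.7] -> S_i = Random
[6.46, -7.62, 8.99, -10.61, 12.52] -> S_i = 6.46*(-1.18)^i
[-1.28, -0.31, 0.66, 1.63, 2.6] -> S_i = -1.28 + 0.97*i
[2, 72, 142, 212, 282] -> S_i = 2 + 70*i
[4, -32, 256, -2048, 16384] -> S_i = 4*-8^i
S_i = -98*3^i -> [-98, -294, -882, -2646, -7938]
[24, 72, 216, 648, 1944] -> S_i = 24*3^i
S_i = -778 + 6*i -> [-778, -772, -766, -760, -754]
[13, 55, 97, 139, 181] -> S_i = 13 + 42*i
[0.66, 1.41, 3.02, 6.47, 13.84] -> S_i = 0.66*2.14^i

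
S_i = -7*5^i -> [-7, -35, -175, -875, -4375]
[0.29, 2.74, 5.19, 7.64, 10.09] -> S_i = 0.29 + 2.45*i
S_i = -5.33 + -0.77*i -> [-5.33, -6.1, -6.87, -7.64, -8.41]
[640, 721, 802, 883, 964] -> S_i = 640 + 81*i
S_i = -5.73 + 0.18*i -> [-5.73, -5.55, -5.37, -5.19, -5.01]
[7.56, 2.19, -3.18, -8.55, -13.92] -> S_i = 7.56 + -5.37*i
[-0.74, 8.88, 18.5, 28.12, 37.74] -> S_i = -0.74 + 9.62*i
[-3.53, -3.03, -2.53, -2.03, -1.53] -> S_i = -3.53 + 0.50*i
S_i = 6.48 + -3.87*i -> [6.48, 2.61, -1.26, -5.13, -9.0]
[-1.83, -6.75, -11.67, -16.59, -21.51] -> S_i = -1.83 + -4.92*i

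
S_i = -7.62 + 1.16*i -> [-7.62, -6.46, -5.3, -4.14, -2.98]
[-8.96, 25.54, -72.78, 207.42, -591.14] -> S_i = -8.96*(-2.85)^i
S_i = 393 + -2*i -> [393, 391, 389, 387, 385]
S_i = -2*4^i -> [-2, -8, -32, -128, -512]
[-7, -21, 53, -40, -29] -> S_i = Random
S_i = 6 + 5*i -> [6, 11, 16, 21, 26]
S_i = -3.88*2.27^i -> [-3.88, -8.81, -19.99, -45.38, -103.02]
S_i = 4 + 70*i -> [4, 74, 144, 214, 284]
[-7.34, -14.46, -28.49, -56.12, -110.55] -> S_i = -7.34*1.97^i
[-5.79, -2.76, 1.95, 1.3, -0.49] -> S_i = Random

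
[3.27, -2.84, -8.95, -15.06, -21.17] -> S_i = 3.27 + -6.11*i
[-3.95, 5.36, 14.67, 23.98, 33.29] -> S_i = -3.95 + 9.31*i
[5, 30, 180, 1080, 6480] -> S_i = 5*6^i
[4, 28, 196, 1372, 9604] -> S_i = 4*7^i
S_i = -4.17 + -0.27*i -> [-4.17, -4.44, -4.71, -4.98, -5.25]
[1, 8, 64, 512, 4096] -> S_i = 1*8^i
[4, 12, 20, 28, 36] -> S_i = 4 + 8*i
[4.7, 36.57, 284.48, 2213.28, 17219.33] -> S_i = 4.70*7.78^i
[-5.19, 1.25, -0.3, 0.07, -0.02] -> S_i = -5.19*(-0.24)^i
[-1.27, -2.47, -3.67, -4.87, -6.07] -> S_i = -1.27 + -1.20*i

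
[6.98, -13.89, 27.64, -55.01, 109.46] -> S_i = 6.98*(-1.99)^i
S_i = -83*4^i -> [-83, -332, -1328, -5312, -21248]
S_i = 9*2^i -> [9, 18, 36, 72, 144]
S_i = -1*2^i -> [-1, -2, -4, -8, -16]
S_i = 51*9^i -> [51, 459, 4131, 37179, 334611]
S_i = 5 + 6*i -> [5, 11, 17, 23, 29]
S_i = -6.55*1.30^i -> [-6.55, -8.52, -11.07, -14.39, -18.71]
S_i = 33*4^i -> [33, 132, 528, 2112, 8448]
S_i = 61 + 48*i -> [61, 109, 157, 205, 253]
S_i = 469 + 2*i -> [469, 471, 473, 475, 477]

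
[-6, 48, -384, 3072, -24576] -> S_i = -6*-8^i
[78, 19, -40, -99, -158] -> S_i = 78 + -59*i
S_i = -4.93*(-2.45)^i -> [-4.93, 12.08, -29.59, 72.5, -177.63]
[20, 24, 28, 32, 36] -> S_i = 20 + 4*i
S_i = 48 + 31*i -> [48, 79, 110, 141, 172]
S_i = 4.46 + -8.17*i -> [4.46, -3.71, -11.88, -20.05, -28.22]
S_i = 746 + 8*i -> [746, 754, 762, 770, 778]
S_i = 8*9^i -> [8, 72, 648, 5832, 52488]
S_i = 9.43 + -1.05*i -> [9.43, 8.38, 7.33, 6.28, 5.23]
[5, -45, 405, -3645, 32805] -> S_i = 5*-9^i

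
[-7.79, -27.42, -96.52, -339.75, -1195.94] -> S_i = -7.79*3.52^i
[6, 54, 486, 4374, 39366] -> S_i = 6*9^i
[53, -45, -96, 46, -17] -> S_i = Random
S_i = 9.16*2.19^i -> [9.16, 20.06, 43.93, 96.21, 210.7]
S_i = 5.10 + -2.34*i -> [5.1, 2.76, 0.42, -1.92, -4.26]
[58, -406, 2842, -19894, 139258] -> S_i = 58*-7^i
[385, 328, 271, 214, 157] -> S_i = 385 + -57*i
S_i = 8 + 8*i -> [8, 16, 24, 32, 40]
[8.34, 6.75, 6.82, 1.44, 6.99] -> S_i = Random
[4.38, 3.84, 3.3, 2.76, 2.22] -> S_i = 4.38 + -0.54*i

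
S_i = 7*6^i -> [7, 42, 252, 1512, 9072]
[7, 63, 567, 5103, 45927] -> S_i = 7*9^i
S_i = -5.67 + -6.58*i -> [-5.67, -12.25, -18.83, -25.41, -31.99]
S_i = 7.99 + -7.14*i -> [7.99, 0.85, -6.29, -13.43, -20.57]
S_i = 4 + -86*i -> [4, -82, -168, -254, -340]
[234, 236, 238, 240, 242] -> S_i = 234 + 2*i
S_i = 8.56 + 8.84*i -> [8.56, 17.4, 26.24, 35.08, 43.92]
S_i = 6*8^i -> [6, 48, 384, 3072, 24576]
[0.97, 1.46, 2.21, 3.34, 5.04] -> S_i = 0.97*1.51^i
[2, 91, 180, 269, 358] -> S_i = 2 + 89*i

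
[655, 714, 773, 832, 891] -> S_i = 655 + 59*i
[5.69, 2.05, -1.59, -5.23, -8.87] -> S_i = 5.69 + -3.64*i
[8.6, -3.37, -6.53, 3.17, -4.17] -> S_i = Random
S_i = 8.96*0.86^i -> [8.96, 7.71, 6.63, 5.7, 4.9]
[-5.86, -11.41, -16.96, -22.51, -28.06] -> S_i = -5.86 + -5.55*i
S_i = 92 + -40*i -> [92, 52, 12, -28, -68]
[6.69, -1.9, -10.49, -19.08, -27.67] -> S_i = 6.69 + -8.59*i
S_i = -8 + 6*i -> [-8, -2, 4, 10, 16]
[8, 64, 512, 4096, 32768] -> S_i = 8*8^i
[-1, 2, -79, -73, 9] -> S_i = Random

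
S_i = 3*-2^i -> [3, -6, 12, -24, 48]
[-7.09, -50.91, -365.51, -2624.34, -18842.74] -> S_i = -7.09*7.18^i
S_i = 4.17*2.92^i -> [4.17, 12.18, 35.56, 103.82, 303.16]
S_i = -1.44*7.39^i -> [-1.44, -10.64, -78.64, -581.16, -4294.77]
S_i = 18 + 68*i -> [18, 86, 154, 222, 290]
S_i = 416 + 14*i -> [416, 430, 444, 458, 472]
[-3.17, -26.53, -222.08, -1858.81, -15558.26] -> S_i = -3.17*8.37^i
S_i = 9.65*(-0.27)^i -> [9.65, -2.61, 0.7, -0.19, 0.05]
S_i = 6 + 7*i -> [6, 13, 20, 27, 34]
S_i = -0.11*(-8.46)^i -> [-0.11, 0.93, -7.87, 66.6, -563.47]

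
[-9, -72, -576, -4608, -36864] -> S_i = -9*8^i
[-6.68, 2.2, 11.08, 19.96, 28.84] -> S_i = -6.68 + 8.88*i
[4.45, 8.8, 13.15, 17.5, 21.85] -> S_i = 4.45 + 4.35*i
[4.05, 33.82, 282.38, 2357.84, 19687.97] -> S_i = 4.05*8.35^i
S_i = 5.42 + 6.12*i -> [5.42, 11.54, 17.66, 23.78, 29.9]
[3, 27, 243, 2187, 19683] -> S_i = 3*9^i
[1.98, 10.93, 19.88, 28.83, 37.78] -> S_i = 1.98 + 8.95*i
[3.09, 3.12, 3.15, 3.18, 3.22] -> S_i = 3.09*1.01^i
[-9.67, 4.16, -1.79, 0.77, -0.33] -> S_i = -9.67*(-0.43)^i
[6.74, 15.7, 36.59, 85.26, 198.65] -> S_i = 6.74*2.33^i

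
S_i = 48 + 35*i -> [48, 83, 118, 153, 188]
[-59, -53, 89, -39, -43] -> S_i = Random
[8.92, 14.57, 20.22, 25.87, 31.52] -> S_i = 8.92 + 5.65*i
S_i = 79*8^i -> [79, 632, 5056, 40448, 323584]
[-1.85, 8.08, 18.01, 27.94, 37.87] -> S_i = -1.85 + 9.93*i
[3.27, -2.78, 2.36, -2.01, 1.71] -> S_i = 3.27*(-0.85)^i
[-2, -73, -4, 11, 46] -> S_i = Random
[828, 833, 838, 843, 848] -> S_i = 828 + 5*i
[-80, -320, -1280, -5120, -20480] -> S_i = -80*4^i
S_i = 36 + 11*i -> [36, 47, 58, 69, 80]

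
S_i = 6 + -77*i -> [6, -71, -148, -225, -302]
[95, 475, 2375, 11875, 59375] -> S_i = 95*5^i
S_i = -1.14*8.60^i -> [-1.14, -9.8, -84.31, -725.1, -6235.89]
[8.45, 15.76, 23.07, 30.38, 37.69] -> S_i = 8.45 + 7.31*i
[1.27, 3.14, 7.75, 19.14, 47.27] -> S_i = 1.27*2.47^i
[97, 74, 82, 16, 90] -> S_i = Random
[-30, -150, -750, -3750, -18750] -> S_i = -30*5^i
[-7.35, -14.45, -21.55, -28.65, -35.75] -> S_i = -7.35 + -7.10*i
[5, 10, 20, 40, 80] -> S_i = 5*2^i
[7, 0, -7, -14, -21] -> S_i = 7 + -7*i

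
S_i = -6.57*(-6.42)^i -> [-6.57, 42.18, -270.79, 1738.48, -11161.06]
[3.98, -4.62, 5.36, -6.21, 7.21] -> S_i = 3.98*(-1.16)^i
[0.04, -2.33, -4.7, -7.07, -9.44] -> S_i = 0.04 + -2.37*i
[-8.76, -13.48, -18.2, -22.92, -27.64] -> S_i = -8.76 + -4.72*i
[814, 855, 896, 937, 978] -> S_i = 814 + 41*i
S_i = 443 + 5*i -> [443, 448, 453, 458, 463]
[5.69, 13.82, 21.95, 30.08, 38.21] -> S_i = 5.69 + 8.13*i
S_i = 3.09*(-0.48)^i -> [3.09, -1.48, 0.71, -0.34, 0.16]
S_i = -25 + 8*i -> [-25, -17, -9, -1, 7]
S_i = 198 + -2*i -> [198, 196, 194, 192, 190]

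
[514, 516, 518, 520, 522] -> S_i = 514 + 2*i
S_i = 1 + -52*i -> [1, -51, -103, -155, -207]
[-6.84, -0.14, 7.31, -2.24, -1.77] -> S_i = Random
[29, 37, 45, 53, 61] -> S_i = 29 + 8*i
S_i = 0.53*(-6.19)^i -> [0.53, -3.28, 20.31, -125.7, 778.11]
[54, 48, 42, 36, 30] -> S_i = 54 + -6*i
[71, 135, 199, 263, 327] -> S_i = 71 + 64*i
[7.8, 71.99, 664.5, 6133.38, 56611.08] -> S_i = 7.80*9.23^i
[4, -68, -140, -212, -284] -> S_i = 4 + -72*i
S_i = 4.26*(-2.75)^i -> [4.26, -11.72, 32.22, -88.59, 243.64]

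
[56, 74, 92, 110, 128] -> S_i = 56 + 18*i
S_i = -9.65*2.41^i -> [-9.65, -23.26, -56.05, -135.08, -325.53]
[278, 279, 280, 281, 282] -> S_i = 278 + 1*i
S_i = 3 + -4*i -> [3, -1, -5, -9, -13]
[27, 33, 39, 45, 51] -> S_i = 27 + 6*i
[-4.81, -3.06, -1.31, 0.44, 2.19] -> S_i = -4.81 + 1.75*i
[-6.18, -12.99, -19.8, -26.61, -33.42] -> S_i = -6.18 + -6.81*i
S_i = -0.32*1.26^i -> [-0.32, -0.4, -0.51, -0.64, -0.81]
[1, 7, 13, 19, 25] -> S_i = 1 + 6*i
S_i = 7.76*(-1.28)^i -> [7.76, -9.93, 12.71, -16.27, 20.83]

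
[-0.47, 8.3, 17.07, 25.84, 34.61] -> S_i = -0.47 + 8.77*i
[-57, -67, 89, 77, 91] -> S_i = Random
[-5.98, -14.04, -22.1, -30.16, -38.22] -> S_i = -5.98 + -8.06*i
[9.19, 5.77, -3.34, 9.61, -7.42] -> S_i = Random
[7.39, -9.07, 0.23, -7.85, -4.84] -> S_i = Random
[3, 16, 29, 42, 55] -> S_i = 3 + 13*i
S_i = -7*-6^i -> [-7, 42, -252, 1512, -9072]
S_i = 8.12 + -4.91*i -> [8.12, 3.21, -1.7, -6.61, -11.52]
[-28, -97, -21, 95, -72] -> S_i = Random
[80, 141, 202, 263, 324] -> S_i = 80 + 61*i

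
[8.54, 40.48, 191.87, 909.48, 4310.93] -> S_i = 8.54*4.74^i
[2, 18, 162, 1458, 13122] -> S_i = 2*9^i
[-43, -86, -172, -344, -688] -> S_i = -43*2^i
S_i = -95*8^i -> [-95, -760, -6080, -48640, -389120]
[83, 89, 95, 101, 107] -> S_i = 83 + 6*i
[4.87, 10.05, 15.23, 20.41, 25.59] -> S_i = 4.87 + 5.18*i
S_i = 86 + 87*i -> [86, 173, 260, 347, 434]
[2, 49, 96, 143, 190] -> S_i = 2 + 47*i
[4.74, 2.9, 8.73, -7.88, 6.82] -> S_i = Random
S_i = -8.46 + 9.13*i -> [-8.46, 0.67, 9.8, 18.93, 28.06]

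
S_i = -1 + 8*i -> [-1, 7, 15, 23, 31]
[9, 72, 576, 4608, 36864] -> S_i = 9*8^i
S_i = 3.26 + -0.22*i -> [3.26, 3.04, 2.82, 2.6, 2.38]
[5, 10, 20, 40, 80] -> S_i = 5*2^i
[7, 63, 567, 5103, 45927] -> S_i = 7*9^i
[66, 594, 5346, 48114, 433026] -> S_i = 66*9^i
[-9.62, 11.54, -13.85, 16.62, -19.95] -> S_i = -9.62*(-1.20)^i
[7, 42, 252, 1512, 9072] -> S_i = 7*6^i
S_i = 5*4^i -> [5, 20, 80, 320, 1280]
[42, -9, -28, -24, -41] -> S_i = Random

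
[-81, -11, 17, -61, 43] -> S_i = Random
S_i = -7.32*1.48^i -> [-7.32, -10.83, -16.03, -23.73, -35.12]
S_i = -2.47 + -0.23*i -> [-2.47, -2.7, -2.93, -3.16, -3.39]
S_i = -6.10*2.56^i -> [-6.1, -15.62, -39.98, -102.34, -261.99]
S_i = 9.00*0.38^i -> [9.0, 3.42, 1.3, 0.49, 0.19]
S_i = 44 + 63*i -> [44, 107, 170, 233, 296]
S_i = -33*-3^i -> [-33, 99, -297, 891, -2673]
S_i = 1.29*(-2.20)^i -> [1.29, -2.84, 6.24, -13.74, 30.22]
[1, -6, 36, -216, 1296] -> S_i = 1*-6^i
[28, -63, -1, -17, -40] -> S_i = Random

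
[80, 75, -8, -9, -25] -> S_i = Random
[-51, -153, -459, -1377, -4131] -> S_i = -51*3^i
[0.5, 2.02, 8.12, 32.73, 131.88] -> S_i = 0.50*4.03^i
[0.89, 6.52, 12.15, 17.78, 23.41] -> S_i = 0.89 + 5.63*i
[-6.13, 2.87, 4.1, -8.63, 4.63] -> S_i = Random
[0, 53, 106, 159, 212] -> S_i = 0 + 53*i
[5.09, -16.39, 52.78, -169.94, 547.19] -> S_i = 5.09*(-3.22)^i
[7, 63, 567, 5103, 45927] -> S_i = 7*9^i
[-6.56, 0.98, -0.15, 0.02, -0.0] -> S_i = -6.56*(-0.15)^i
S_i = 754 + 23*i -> [754, 777, 800, 823, 846]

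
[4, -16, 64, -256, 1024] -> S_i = 4*-4^i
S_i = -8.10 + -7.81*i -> [-8.1, -15.91, -23.72, -31.53, -39.34]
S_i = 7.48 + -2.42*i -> [7.48, 5.06, 2.64, 0.22, -2.2]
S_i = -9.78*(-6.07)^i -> [-9.78, 59.36, -360.34, 2187.28, -13276.81]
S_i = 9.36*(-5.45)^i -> [9.36, -51.01, 278.02, -1515.18, 8257.75]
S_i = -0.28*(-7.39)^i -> [-0.28, 2.07, -15.29, 113.0, -835.09]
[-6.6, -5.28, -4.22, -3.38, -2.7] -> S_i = -6.60*0.80^i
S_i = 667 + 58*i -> [667, 725, 783, 841, 899]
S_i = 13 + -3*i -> [13, 10, 7, 4, 1]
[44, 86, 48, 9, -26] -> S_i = Random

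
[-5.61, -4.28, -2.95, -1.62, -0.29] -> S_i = -5.61 + 1.33*i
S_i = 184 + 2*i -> [184, 186, 188, 190, 192]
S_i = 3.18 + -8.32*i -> [3.18, -5.14, -13.46, -21.78, -30.1]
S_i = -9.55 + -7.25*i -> [-9.55, -16.8, -24.05, -31.3, -38.55]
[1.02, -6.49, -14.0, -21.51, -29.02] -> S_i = 1.02 + -7.51*i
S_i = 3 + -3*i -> [3, 0, -3, -6, -9]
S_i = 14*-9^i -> [14, -126, 1134, -10206, 91854]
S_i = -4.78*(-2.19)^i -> [-4.78, 10.47, -22.93, 50.21, -109.95]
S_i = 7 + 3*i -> [7, 10, 13, 16, 19]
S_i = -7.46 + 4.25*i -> [-7.46, -3.21, 1.04, 5.29, 9.54]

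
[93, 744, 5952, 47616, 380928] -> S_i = 93*8^i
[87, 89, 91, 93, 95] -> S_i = 87 + 2*i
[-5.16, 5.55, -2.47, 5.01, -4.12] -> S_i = Random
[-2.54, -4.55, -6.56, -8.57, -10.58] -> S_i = -2.54 + -2.01*i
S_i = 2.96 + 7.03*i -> [2.96, 9.99, 17.02, 24.05, 31.08]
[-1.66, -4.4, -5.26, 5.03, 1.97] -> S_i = Random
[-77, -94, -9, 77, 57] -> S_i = Random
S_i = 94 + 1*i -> [94, 95, 96, 97, 98]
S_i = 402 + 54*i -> [402, 456, 510, 564, 618]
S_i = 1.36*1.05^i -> [1.36, 1.43, 1.5, 1.57, 1.65]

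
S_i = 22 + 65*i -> [22, 87, 152, 217, 282]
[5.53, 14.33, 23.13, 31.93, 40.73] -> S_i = 5.53 + 8.80*i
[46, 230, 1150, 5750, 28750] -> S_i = 46*5^i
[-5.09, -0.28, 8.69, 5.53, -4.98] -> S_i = Random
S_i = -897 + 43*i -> [-897, -854, -811, -768, -725]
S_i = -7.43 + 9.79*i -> [-7.43, 2.36, 12.15, 21.94, 31.73]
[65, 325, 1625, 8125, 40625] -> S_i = 65*5^i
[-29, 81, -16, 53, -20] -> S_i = Random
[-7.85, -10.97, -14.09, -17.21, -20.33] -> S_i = -7.85 + -3.12*i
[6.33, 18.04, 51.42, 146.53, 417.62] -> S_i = 6.33*2.85^i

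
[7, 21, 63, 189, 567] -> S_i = 7*3^i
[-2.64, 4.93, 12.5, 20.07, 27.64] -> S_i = -2.64 + 7.57*i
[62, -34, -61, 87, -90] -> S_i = Random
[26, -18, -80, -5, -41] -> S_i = Random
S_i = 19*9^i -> [19, 171, 1539, 13851, 124659]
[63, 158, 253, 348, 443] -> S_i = 63 + 95*i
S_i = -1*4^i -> [-1, -4, -16, -64, -256]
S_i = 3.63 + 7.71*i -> [3.63, 11.34, 19.05, 26.76, 34.47]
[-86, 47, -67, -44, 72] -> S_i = Random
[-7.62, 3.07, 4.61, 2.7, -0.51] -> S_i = Random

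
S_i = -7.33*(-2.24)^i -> [-7.33, 16.42, -36.78, 82.38, -184.54]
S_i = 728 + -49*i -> [728, 679, 630, 581, 532]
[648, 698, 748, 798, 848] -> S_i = 648 + 50*i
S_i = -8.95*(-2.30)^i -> [-8.95, 20.58, -47.35, 108.89, -250.46]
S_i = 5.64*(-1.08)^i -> [5.64, -6.09, 6.58, -7.1, 7.67]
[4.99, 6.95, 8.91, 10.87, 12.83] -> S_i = 4.99 + 1.96*i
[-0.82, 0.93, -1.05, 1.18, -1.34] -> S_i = -0.82*(-1.13)^i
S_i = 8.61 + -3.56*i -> [8.61, 5.05, 1.49, -2.07, -5.63]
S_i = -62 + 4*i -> [-62, -58, -54, -50, -46]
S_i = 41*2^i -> [41, 82, 164, 328, 656]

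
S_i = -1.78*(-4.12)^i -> [-1.78, 7.33, -30.21, 124.48, -512.87]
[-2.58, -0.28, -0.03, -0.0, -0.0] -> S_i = -2.58*0.11^i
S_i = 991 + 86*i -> [991, 1077, 1163, 1249, 1335]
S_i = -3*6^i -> [-3, -18, -108, -648, -3888]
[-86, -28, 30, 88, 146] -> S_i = -86 + 58*i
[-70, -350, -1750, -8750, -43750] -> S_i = -70*5^i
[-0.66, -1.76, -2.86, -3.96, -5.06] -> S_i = -0.66 + -1.10*i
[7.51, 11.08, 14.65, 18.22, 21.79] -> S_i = 7.51 + 3.57*i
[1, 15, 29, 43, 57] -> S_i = 1 + 14*i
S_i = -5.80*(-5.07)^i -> [-5.8, 29.41, -149.09, 755.88, -3832.3]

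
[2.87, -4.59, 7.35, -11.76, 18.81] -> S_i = 2.87*(-1.60)^i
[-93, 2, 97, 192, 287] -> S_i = -93 + 95*i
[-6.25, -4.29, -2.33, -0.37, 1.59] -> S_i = -6.25 + 1.96*i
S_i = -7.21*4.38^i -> [-7.21, -31.58, -138.32, -605.84, -2653.58]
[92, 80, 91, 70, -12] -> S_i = Random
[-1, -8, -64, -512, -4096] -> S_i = -1*8^i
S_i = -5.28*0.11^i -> [-5.28, -0.58, -0.06, -0.01, -0.0]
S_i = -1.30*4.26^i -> [-1.3, -5.54, -23.59, -100.5, -428.14]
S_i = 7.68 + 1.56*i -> [7.68, 9.24, 10.8, 12.36, 13.92]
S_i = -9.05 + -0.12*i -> [-9.05, -9.17, -9.29, -9.41, -9.53]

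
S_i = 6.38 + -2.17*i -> [6.38, 4.21, 2.04, -0.13, -2.3]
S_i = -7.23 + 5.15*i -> [-7.23, -2.08, 3.07, 8.22, 13.37]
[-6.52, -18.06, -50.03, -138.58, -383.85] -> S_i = -6.52*2.77^i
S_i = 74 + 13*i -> [74, 87, 100, 113, 126]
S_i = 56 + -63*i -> [56, -7, -70, -133, -196]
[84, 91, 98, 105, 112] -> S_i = 84 + 7*i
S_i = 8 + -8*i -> [8, 0, -8, -16, -24]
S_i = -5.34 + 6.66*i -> [-5.34, 1.32, 7.98, 14.64, 21.3]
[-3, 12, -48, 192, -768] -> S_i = -3*-4^i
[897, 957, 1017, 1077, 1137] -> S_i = 897 + 60*i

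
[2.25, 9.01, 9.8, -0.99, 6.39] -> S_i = Random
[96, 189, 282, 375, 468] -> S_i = 96 + 93*i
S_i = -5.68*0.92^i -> [-5.68, -5.23, -4.81, -4.42, -4.07]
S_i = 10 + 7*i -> [10, 17, 24, 31, 38]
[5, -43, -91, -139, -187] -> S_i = 5 + -48*i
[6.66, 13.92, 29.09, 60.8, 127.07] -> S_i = 6.66*2.09^i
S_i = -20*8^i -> [-20, -160, -1280, -10240, -81920]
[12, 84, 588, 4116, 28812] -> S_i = 12*7^i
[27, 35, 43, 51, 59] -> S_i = 27 + 8*i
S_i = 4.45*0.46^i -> [4.45, 2.05, 0.94, 0.43, 0.2]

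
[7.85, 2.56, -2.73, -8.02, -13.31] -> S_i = 7.85 + -5.29*i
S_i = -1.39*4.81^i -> [-1.39, -6.69, -32.16, -154.69, -744.04]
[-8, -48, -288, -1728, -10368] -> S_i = -8*6^i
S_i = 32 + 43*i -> [32, 75, 118, 161, 204]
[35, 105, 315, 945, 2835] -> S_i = 35*3^i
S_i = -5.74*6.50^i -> [-5.74, -37.31, -242.52, -1576.35, -10246.26]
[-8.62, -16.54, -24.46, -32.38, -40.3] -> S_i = -8.62 + -7.92*i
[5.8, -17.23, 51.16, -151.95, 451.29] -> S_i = 5.80*(-2.97)^i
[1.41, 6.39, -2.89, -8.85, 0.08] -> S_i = Random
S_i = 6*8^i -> [6, 48, 384, 3072, 24576]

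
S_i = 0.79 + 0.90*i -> [0.79, 1.69, 2.59, 3.49, 4.39]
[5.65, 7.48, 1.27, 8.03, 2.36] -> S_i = Random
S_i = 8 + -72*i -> [8, -64, -136, -208, -280]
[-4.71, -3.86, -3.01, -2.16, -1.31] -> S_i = -4.71 + 0.85*i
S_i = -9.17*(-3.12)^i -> [-9.17, 28.61, -89.26, 278.51, -868.94]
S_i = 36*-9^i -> [36, -324, 2916, -26244, 236196]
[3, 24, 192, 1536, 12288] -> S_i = 3*8^i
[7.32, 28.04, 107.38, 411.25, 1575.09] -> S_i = 7.32*3.83^i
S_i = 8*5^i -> [8, 40, 200, 1000, 5000]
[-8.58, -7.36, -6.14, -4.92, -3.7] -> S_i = -8.58 + 1.22*i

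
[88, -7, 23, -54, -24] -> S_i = Random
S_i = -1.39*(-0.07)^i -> [-1.39, 0.1, -0.01, 0.0, -0.0]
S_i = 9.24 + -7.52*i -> [9.24, 1.72, -5.8, -13.32, -20.84]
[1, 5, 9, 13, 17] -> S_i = 1 + 4*i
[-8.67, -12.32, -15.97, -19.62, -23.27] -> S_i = -8.67 + -3.65*i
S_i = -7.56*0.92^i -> [-7.56, -6.96, -6.4, -5.89, -5.42]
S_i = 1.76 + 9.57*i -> [1.76, 11.33, 20.9, 30.47, 40.04]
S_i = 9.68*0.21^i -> [9.68, 2.03, 0.43, 0.09, 0.02]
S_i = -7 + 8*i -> [-7, 1, 9, 17, 25]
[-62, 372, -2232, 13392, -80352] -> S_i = -62*-6^i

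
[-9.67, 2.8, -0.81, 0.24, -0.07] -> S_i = -9.67*(-0.29)^i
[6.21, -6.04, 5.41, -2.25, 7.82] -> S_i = Random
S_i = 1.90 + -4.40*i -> [1.9, -2.5, -6.9, -11.3, -15.7]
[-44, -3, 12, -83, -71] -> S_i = Random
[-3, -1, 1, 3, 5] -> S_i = -3 + 2*i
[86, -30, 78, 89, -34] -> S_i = Random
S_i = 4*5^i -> [4, 20, 100, 500, 2500]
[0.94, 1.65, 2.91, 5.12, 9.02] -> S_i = 0.94*1.76^i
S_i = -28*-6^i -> [-28, 168, -1008, 6048, -36288]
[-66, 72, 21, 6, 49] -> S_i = Random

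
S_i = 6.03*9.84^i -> [6.03, 59.34, 583.86, 5745.17, 56532.44]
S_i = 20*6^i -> [20, 120, 720, 4320, 25920]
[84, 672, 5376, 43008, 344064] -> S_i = 84*8^i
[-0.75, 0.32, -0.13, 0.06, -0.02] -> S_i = -0.75*(-0.42)^i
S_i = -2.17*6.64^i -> [-2.17, -14.41, -95.67, -635.28, -4218.25]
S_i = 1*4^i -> [1, 4, 16, 64, 256]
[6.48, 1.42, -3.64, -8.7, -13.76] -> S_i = 6.48 + -5.06*i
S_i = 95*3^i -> [95, 285, 855, 2565, 7695]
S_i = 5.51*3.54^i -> [5.51, 19.51, 69.05, 244.43, 865.3]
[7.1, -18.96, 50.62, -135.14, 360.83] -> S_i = 7.10*(-2.67)^i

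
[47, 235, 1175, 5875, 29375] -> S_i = 47*5^i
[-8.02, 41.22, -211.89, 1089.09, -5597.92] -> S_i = -8.02*(-5.14)^i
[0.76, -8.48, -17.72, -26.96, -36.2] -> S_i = 0.76 + -9.24*i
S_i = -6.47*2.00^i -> [-6.47, -12.94, -25.88, -51.76, -103.52]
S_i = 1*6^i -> [1, 6, 36, 216, 1296]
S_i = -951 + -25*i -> [-951, -976, -1001, -1026, -1051]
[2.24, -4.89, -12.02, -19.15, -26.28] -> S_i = 2.24 + -7.13*i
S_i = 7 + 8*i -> [7, 15, 23, 31, 39]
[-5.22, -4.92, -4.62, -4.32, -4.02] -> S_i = -5.22 + 0.30*i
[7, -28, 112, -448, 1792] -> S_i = 7*-4^i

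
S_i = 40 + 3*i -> [40, 43, 46, 49, 52]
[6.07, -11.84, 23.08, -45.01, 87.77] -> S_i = 6.07*(-1.95)^i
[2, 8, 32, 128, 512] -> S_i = 2*4^i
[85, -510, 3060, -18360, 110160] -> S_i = 85*-6^i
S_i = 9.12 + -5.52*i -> [9.12, 3.6, -1.92, -7.44, -12.96]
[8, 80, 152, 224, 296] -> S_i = 8 + 72*i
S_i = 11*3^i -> [11, 33, 99, 297, 891]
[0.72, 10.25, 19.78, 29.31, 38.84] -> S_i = 0.72 + 9.53*i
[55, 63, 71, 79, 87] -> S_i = 55 + 8*i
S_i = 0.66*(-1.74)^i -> [0.66, -1.15, 2.0, -3.48, 6.05]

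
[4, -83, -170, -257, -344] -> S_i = 4 + -87*i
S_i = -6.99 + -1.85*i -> [-6.99, -8.84, -10.69, -12.54, -14.39]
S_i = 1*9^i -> [1, 9, 81, 729, 6561]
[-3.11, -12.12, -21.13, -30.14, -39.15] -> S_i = -3.11 + -9.01*i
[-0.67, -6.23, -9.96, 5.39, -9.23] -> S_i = Random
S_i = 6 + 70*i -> [6, 76, 146, 216, 286]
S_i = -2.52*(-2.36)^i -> [-2.52, 5.95, -14.04, 33.12, -78.17]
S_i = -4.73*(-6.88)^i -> [-4.73, 32.54, -223.89, 1540.37, -10597.78]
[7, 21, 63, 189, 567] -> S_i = 7*3^i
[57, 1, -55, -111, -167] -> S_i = 57 + -56*i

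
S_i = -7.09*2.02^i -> [-7.09, -14.32, -28.93, -58.44, -118.05]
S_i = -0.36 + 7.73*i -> [-0.36, 7.37, 15.1, 22.83, 30.56]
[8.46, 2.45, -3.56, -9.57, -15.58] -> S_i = 8.46 + -6.01*i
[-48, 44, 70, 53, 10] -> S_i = Random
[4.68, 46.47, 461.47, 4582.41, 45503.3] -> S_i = 4.68*9.93^i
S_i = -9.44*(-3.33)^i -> [-9.44, 31.44, -104.68, 348.58, -1160.78]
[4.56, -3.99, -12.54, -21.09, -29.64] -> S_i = 4.56 + -8.55*i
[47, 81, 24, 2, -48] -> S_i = Random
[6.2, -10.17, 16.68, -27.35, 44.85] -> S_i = 6.20*(-1.64)^i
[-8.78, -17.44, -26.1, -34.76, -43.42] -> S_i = -8.78 + -8.66*i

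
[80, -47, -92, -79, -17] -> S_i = Random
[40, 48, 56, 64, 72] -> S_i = 40 + 8*i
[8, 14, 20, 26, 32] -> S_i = 8 + 6*i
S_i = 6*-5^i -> [6, -30, 150, -750, 3750]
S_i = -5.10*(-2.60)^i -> [-5.1, 13.26, -34.48, 89.64, -233.06]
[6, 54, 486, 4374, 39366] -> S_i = 6*9^i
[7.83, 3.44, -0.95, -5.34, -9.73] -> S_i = 7.83 + -4.39*i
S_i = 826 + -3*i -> [826, 823, 820, 817, 814]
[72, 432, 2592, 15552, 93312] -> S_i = 72*6^i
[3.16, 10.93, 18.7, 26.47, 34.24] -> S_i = 3.16 + 7.77*i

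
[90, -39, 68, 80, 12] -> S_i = Random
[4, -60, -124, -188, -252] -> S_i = 4 + -64*i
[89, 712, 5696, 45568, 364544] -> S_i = 89*8^i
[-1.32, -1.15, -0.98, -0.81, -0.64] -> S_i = -1.32 + 0.17*i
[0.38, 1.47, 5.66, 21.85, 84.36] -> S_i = 0.38*3.86^i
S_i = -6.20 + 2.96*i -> [-6.2, -3.24, -0.28, 2.68, 5.64]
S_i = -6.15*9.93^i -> [-6.15, -61.07, -606.42, -6021.75, -59796.0]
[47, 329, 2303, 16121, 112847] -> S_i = 47*7^i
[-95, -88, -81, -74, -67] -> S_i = -95 + 7*i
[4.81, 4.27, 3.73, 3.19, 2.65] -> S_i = 4.81 + -0.54*i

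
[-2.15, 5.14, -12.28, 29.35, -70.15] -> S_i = -2.15*(-2.39)^i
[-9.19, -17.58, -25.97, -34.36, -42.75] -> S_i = -9.19 + -8.39*i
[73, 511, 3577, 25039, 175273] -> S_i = 73*7^i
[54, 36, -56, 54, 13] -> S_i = Random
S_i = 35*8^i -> [35, 280, 2240, 17920, 143360]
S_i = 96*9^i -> [96, 864, 7776, 69984, 629856]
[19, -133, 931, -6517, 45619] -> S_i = 19*-7^i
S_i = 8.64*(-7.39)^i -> [8.64, -63.85, 471.85, -3486.96, 25768.64]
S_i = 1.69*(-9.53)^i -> [1.69, -16.11, 153.49, -1462.73, 13939.86]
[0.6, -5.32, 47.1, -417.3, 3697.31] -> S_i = 0.60*(-8.86)^i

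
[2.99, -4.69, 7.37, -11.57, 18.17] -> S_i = 2.99*(-1.57)^i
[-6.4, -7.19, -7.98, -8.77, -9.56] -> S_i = -6.40 + -0.79*i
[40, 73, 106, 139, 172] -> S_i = 40 + 33*i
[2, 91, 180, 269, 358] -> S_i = 2 + 89*i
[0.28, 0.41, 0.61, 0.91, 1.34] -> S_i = 0.28*1.48^i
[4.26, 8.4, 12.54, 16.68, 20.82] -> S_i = 4.26 + 4.14*i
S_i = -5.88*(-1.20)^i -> [-5.88, 7.06, -8.47, 10.16, -12.19]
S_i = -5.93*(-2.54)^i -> [-5.93, 15.06, -38.26, 97.18, -246.83]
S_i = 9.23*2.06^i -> [9.23, 19.01, 39.17, 80.69, 166.22]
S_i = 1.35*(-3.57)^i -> [1.35, -4.82, 17.21, -61.42, 219.28]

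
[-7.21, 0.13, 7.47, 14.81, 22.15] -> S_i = -7.21 + 7.34*i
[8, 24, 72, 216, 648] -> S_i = 8*3^i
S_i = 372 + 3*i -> [372, 375, 378, 381, 384]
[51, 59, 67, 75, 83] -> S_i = 51 + 8*i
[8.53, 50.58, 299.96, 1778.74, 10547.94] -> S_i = 8.53*5.93^i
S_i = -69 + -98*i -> [-69, -167, -265, -363, -461]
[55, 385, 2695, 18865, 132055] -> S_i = 55*7^i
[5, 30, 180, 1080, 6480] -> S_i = 5*6^i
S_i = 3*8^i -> [3, 24, 192, 1536, 12288]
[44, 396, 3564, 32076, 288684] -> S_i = 44*9^i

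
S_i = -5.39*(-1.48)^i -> [-5.39, 7.98, -11.81, 17.47, -25.86]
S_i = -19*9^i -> [-19, -171, -1539, -13851, -124659]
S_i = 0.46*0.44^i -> [0.46, 0.2, 0.09, 0.04, 0.02]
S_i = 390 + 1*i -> [390, 391, 392, 393, 394]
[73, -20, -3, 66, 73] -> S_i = Random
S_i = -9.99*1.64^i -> [-9.99, -16.38, -26.87, -44.07, -72.27]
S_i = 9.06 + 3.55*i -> [9.06, 12.61, 16.16, 19.71, 23.26]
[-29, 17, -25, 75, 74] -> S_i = Random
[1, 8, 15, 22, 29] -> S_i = 1 + 7*i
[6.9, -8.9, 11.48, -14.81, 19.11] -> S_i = 6.90*(-1.29)^i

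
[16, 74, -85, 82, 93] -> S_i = Random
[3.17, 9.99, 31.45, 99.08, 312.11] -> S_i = 3.17*3.15^i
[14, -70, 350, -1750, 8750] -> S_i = 14*-5^i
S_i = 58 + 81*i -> [58, 139, 220, 301, 382]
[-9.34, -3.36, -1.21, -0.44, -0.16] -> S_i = -9.34*0.36^i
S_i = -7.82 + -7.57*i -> [-7.82, -15.39, -22.96, -30.53, -38.1]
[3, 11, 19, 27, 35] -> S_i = 3 + 8*i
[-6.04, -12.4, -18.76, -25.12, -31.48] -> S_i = -6.04 + -6.36*i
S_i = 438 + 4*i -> [438, 442, 446, 450, 454]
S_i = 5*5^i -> [5, 25, 125, 625, 3125]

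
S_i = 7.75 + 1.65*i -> [7.75, 9.4, 11.05, 12.7, 14.35]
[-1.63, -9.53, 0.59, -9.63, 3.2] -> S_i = Random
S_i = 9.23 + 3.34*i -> [9.23, 12.57, 15.91, 19.25, 22.59]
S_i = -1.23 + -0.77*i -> [-1.23, -2.0, -2.77, -3.54, -4.31]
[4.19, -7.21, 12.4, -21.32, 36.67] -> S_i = 4.19*(-1.72)^i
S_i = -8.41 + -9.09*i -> [-8.41, -17.5, -26.59, -35.68, -44.77]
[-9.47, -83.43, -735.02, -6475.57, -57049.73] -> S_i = -9.47*8.81^i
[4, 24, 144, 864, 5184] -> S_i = 4*6^i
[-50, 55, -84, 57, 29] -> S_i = Random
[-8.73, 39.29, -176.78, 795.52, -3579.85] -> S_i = -8.73*(-4.50)^i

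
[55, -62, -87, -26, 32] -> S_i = Random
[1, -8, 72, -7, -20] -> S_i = Random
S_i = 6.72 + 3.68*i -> [6.72, 10.4, 14.08, 17.76, 21.44]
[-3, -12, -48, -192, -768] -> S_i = -3*4^i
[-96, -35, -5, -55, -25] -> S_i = Random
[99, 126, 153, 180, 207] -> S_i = 99 + 27*i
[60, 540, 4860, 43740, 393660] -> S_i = 60*9^i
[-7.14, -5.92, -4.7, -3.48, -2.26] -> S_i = -7.14 + 1.22*i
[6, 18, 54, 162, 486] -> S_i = 6*3^i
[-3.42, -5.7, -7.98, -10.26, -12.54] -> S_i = -3.42 + -2.28*i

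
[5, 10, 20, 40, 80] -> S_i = 5*2^i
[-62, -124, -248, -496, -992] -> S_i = -62*2^i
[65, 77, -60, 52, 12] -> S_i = Random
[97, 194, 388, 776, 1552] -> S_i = 97*2^i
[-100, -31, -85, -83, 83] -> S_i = Random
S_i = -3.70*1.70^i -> [-3.7, -6.29, -10.69, -18.18, -30.9]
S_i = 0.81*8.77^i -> [0.81, 7.1, 62.3, 546.37, 4791.63]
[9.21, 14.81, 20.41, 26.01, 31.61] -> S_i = 9.21 + 5.60*i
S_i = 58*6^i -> [58, 348, 2088, 12528, 75168]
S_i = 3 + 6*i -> [3, 9, 15, 21, 27]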